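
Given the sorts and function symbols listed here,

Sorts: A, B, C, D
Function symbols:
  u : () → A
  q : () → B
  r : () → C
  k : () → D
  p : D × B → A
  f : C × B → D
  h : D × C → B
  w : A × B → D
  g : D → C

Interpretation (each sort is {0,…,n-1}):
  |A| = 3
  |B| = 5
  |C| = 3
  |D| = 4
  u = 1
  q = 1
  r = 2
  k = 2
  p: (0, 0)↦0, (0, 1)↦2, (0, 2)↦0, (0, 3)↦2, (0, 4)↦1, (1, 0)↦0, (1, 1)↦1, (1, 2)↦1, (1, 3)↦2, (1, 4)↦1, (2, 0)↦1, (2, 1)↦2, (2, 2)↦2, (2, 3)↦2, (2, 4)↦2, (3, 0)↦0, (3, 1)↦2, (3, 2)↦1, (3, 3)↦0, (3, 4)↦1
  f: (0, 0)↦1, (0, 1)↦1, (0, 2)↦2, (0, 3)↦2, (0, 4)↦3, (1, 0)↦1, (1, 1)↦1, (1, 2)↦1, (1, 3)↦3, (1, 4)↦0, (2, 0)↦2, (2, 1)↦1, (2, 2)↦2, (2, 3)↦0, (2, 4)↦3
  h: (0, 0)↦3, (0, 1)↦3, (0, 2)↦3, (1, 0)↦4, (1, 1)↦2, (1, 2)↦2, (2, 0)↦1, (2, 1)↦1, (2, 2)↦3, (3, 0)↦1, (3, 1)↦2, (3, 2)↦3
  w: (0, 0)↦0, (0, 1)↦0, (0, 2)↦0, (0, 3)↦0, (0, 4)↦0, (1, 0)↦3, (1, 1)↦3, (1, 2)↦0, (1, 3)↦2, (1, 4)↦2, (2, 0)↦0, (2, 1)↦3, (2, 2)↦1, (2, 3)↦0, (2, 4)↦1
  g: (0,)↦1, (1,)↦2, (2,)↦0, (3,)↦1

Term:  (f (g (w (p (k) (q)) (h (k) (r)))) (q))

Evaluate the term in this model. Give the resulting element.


value = 1

  k = 2
  q = 1
  (p (k) (q)) = p(2, 1) = 2
  k = 2
  r = 2
  (h (k) (r)) = h(2, 2) = 3
  (w (p (k) (q)) (h (k) (r))) = w(2, 3) = 0
  (g (w (p (k) (q)) (h (k) (r)))) = g(0,) = 1
  q = 1
  (f (g (w (p (k) (q)) (h (k) (r)))) (q)) = f(1, 1) = 1


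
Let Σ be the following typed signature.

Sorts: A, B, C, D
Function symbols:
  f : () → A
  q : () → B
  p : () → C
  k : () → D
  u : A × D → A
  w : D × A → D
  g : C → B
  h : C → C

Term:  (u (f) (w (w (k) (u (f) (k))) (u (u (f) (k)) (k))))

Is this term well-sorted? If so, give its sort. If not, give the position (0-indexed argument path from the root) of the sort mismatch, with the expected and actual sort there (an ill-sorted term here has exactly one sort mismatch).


well-sorted; sort = A

  (f) : A
      (k) : D
        (f) : A
        (k) : D
      (u (f) (k)) : A
    (w (k) (u (f) (k))) : D
        (f) : A
        (k) : D
      (u (f) (k)) : A
      (k) : D
    (u (u (f) (k)) (k)) : A
  (w (w (k) (u (f) (k))) (u (u (f) (k)) (k))) : D
(u (f) (w (w (k) (u (f) (k))) (u (u (f) (k)) (k)))) : A


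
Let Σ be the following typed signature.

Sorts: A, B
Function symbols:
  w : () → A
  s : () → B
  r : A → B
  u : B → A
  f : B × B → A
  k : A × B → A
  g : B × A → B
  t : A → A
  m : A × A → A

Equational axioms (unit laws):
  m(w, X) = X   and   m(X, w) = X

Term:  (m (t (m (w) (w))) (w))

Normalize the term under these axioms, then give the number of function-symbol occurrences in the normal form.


1. (m (t (m (w) (w))) (w))  →  (t (m (w) (w)))
2. (t (m (w) (w)))  →  (t (w))
normal form: (t (w))

size = 2


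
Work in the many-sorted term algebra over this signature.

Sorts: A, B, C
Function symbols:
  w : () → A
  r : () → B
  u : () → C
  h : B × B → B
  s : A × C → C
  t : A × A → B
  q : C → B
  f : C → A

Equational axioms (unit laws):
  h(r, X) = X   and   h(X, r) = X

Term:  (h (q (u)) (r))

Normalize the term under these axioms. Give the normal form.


normal form = (q (u))

1. (h (q (u)) (r))  →  (q (u))


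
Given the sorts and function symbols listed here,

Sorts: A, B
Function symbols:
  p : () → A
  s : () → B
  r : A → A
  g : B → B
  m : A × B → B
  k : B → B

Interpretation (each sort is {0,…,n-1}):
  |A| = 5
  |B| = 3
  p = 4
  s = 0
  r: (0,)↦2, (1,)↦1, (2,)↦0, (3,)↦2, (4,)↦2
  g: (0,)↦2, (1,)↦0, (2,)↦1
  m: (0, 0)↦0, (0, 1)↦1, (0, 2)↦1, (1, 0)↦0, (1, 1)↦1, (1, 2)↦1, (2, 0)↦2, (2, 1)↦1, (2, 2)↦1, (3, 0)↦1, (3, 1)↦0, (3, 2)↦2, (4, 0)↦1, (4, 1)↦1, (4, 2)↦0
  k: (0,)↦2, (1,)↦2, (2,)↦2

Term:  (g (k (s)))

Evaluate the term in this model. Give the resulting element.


value = 1

  s = 0
  (k (s)) = k(0,) = 2
  (g (k (s))) = g(2,) = 1


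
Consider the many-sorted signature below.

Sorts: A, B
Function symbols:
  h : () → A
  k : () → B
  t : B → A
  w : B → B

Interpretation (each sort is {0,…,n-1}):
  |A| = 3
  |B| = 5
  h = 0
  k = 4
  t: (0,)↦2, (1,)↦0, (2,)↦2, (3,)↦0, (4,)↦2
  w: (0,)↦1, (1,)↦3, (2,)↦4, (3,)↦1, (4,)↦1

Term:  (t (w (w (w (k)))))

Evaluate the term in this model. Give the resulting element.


value = 0

  k = 4
  (w (k)) = w(4,) = 1
  (w (w (k))) = w(1,) = 3
  (w (w (w (k)))) = w(3,) = 1
  (t (w (w (w (k))))) = t(1,) = 0


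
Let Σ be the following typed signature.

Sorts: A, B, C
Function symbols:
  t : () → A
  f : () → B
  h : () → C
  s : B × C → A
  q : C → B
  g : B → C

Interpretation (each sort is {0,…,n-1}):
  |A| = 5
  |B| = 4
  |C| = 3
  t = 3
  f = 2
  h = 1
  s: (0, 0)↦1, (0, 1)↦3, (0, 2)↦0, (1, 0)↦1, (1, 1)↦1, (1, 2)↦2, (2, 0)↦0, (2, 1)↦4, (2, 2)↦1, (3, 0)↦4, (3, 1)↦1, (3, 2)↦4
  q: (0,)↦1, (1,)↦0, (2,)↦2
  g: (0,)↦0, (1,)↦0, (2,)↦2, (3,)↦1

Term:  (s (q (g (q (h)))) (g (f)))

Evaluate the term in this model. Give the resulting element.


  h = 1
  (q (h)) = q(1,) = 0
  (g (q (h))) = g(0,) = 0
  (q (g (q (h)))) = q(0,) = 1
  f = 2
  (g (f)) = g(2,) = 2
  (s (q (g (q (h)))) (g (f))) = s(1, 2) = 2

value = 2


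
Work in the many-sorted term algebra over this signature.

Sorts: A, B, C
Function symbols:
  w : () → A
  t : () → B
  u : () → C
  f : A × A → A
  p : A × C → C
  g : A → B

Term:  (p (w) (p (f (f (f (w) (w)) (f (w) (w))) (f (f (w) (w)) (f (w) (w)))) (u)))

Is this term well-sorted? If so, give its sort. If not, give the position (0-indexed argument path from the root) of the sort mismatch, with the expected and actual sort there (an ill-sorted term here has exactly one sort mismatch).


  (w) : A
          (w) : A
          (w) : A
        (f (w) (w)) : A
          (w) : A
          (w) : A
        (f (w) (w)) : A
      (f (f (w) (w)) (f (w) (w))) : A
          (w) : A
          (w) : A
        (f (w) (w)) : A
          (w) : A
          (w) : A
        (f (w) (w)) : A
      (f (f (w) (w)) (f (w) (w))) : A
    (f (f (f (w) (w)) (f (w) (w))) (f (f (w) (w)) (f (w) (w)))) : A
    (u) : C
  (p (f (f (f (w) (w)) (f (w) (w))) (f (f (w) (w)) (f (w) (w)))) (u)) : C
(p (w) (p (f (f (f (w) (w)) (f (w) (w))) (f (f (w) (w)) (f (w) (w)))) (u))) : C

well-sorted; sort = C


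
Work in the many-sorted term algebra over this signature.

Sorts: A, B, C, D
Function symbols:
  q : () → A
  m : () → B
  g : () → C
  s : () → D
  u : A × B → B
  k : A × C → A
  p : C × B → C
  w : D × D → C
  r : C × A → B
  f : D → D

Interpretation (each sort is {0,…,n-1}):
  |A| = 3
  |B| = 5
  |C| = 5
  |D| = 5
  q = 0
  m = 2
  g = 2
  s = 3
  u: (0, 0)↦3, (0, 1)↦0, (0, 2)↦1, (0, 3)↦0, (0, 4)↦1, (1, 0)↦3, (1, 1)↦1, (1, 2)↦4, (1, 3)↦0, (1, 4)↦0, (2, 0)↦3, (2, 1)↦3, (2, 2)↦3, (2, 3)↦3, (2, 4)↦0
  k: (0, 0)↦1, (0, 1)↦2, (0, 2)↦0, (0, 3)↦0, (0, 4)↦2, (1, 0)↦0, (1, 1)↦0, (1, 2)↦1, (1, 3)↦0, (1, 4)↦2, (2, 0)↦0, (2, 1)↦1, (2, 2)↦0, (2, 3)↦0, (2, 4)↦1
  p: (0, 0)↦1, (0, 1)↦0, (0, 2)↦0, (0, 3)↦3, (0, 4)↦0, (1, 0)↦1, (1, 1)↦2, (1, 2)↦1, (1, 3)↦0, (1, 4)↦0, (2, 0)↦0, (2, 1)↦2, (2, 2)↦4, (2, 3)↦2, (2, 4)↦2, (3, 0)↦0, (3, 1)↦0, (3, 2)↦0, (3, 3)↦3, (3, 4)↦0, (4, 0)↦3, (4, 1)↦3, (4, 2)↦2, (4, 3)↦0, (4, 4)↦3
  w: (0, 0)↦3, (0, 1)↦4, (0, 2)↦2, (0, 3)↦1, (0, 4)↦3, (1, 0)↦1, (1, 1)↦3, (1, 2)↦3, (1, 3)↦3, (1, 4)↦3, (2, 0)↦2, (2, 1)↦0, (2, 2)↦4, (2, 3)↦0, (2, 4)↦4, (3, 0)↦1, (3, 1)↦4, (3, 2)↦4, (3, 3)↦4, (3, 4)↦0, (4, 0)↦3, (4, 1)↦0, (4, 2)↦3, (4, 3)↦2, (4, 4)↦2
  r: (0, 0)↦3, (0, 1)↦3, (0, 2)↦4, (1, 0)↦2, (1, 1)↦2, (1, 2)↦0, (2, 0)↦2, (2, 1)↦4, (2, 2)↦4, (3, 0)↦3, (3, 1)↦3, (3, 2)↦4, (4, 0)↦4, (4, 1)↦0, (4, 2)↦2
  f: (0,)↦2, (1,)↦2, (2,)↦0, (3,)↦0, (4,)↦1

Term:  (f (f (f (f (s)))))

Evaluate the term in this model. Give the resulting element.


  s = 3
  (f (s)) = f(3,) = 0
  (f (f (s))) = f(0,) = 2
  (f (f (f (s)))) = f(2,) = 0
  (f (f (f (f (s))))) = f(0,) = 2

value = 2


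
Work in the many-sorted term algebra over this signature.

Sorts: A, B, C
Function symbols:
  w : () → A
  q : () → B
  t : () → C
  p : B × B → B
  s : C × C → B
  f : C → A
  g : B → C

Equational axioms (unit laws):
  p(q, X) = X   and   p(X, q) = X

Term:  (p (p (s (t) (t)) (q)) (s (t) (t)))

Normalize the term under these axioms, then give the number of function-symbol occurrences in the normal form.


size = 7

1. (p (p (s (t) (t)) (q)) (s (t) (t)))  →  (p (s (t) (t)) (s (t) (t)))
normal form: (p (s (t) (t)) (s (t) (t)))


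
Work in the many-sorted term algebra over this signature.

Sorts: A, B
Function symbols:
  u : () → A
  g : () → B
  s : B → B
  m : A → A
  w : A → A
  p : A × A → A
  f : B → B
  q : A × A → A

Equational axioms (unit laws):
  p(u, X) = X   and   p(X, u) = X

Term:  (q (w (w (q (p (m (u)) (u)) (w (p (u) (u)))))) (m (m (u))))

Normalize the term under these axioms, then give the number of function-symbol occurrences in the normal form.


size = 11

1. (q (w (w (q (p (m (u)) (u)) (w (p (u) (u)))))) (m (m (u))))  →  (q (w (w (q (m (u)) (w (p (u) (u)))))) (m (m (u))))
2. (q (w (w (q (m (u)) (w (p (u) (u)))))) (m (m (u))))  →  (q (w (w (q (m (u)) (w (u))))) (m (m (u))))
normal form: (q (w (w (q (m (u)) (w (u))))) (m (m (u))))


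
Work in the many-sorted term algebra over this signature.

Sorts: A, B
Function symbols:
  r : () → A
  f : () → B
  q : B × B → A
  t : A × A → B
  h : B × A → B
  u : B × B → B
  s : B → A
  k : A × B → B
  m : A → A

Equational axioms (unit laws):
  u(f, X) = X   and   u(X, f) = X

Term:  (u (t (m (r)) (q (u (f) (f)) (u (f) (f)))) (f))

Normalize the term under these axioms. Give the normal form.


normal form = (t (m (r)) (q (f) (f)))

1. (u (t (m (r)) (q (u (f) (f)) (u (f) (f)))) (f))  →  (t (m (r)) (q (u (f) (f)) (u (f) (f))))
2. (t (m (r)) (q (u (f) (f)) (u (f) (f))))  →  (t (m (r)) (q (f) (u (f) (f))))
3. (t (m (r)) (q (f) (u (f) (f))))  →  (t (m (r)) (q (f) (f)))


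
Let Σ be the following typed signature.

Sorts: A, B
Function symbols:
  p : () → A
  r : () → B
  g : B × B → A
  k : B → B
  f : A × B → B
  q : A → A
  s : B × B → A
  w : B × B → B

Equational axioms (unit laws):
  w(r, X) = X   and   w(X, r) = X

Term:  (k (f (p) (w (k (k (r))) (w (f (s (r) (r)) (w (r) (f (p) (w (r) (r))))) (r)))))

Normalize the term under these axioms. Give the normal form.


1. (k (f (p) (w (k (k (r))) (w (f (s (r) (r)) (w (r) (f (p) (w (r) (r))))) (r)))))  →  (k (f (p) (w (k (k (r))) (f (s (r) (r)) (w (r) (f (p) (w (r) (r))))))))
2. (k (f (p) (w (k (k (r))) (f (s (r) (r)) (w (r) (f (p) (w (r) (r))))))))  →  (k (f (p) (w (k (k (r))) (f (s (r) (r)) (f (p) (w (r) (r)))))))
3. (k (f (p) (w (k (k (r))) (f (s (r) (r)) (f (p) (w (r) (r)))))))  →  (k (f (p) (w (k (k (r))) (f (s (r) (r)) (f (p) (r))))))

normal form = (k (f (p) (w (k (k (r))) (f (s (r) (r)) (f (p) (r))))))


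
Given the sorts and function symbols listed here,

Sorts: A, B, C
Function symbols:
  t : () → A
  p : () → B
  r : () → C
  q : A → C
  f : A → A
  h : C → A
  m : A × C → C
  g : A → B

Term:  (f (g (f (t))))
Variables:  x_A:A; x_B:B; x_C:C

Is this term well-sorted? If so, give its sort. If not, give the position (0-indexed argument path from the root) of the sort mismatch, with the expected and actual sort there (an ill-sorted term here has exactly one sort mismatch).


      (t) : A
    (f (t)) : A
  (g (f (t))) : B
(f (g (f (t)))) : ✗ arg 0 at [0] has sort B, expected A

ill-sorted at position [0]: expected A, got B


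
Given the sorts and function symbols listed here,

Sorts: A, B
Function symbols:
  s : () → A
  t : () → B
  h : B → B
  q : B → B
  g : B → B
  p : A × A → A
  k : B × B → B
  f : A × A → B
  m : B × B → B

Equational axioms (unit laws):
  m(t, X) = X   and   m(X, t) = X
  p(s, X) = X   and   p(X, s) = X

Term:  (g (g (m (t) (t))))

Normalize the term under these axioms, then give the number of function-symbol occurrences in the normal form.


1. (g (g (m (t) (t))))  →  (g (g (t)))
normal form: (g (g (t)))

size = 3


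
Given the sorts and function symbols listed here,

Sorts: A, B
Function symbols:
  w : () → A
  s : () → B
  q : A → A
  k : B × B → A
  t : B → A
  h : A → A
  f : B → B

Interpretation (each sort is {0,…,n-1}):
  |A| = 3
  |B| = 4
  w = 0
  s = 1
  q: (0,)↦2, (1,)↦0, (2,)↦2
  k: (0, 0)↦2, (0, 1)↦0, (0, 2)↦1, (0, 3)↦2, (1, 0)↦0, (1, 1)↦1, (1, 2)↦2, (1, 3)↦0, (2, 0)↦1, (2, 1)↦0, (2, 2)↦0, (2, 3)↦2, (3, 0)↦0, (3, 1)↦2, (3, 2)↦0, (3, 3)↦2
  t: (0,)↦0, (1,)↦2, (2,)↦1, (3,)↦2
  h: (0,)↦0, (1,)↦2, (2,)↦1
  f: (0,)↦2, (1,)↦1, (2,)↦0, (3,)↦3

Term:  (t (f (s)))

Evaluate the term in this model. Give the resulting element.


value = 2

  s = 1
  (f (s)) = f(1,) = 1
  (t (f (s))) = t(1,) = 2


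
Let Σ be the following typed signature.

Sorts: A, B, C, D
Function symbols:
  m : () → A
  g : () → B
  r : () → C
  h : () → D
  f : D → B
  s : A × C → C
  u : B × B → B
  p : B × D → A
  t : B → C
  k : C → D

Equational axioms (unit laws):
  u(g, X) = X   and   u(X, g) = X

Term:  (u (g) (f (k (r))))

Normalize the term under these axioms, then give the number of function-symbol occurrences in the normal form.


1. (u (g) (f (k (r))))  →  (f (k (r)))
normal form: (f (k (r)))

size = 3


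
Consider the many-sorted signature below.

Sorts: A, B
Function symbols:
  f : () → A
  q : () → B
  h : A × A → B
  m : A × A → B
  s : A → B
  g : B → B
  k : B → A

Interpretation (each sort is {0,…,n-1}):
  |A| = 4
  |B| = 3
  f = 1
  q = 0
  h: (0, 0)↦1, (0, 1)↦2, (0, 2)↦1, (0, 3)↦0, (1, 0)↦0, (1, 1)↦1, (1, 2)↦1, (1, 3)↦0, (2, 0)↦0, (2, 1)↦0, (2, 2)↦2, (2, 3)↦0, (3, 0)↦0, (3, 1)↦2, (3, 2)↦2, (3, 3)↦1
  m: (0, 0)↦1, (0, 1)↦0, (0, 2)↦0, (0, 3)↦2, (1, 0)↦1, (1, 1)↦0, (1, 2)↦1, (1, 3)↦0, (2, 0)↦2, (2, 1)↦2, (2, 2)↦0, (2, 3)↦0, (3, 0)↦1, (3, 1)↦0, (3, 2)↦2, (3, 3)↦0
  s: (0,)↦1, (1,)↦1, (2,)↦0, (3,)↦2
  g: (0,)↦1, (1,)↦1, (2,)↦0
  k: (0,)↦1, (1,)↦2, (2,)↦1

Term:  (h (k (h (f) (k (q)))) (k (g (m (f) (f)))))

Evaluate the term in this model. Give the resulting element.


  f = 1
  q = 0
  (k (q)) = k(0,) = 1
  (h (f) (k (q))) = h(1, 1) = 1
  (k (h (f) (k (q)))) = k(1,) = 2
  f = 1
  f = 1
  (m (f) (f)) = m(1, 1) = 0
  (g (m (f) (f))) = g(0,) = 1
  (k (g (m (f) (f)))) = k(1,) = 2
  (h (k (h (f) (k (q)))) (k (g (m (f) (f))))) = h(2, 2) = 2

value = 2


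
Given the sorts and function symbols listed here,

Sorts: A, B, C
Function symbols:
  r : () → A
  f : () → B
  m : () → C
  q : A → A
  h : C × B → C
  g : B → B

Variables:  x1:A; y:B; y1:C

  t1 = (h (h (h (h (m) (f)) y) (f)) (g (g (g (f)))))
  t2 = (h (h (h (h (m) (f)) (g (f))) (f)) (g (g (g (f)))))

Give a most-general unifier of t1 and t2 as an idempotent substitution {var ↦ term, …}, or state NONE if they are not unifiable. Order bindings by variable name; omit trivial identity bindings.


{y ↦ (g (f))}


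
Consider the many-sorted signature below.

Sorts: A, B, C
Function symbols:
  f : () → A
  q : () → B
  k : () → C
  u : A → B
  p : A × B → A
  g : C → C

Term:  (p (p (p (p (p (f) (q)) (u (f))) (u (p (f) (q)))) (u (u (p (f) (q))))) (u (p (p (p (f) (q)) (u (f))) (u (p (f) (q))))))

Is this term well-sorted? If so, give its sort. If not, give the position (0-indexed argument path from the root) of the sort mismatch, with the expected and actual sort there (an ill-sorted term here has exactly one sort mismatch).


ill-sorted at position [0, 1, 0]: expected A, got B

          (f) : A
          (q) : B
        (p (f) (q)) : A
          (f) : A
        (u (f)) : B
      (p (p (f) (q)) (u (f))) : A
          (f) : A
          (q) : B
        (p (f) (q)) : A
      (u (p (f) (q))) : B
    (p (p (p (f) (q)) (u (f))) (u (p (f) (q)))) : A
          (f) : A
          (q) : B
        (p (f) (q)) : A
      (u (p (f) (q))) : B
    (u (u (p (f) (q)))) : ✗ arg 0 at [0, 1, 0] has sort B, expected A
          (f) : A
          (q) : B
        (p (f) (q)) : A
          (f) : A
        (u (f)) : B
      (p (p (f) (q)) (u (f))) : A
          (f) : A
          (q) : B
        (p (f) (q)) : A
      (u (p (f) (q))) : B
    (p (p (p (f) (q)) (u (f))) (u (p (f) (q)))) : A
  (u (p (p (p (f) (q)) (u (f))) (u (p (f) (q))))) : B


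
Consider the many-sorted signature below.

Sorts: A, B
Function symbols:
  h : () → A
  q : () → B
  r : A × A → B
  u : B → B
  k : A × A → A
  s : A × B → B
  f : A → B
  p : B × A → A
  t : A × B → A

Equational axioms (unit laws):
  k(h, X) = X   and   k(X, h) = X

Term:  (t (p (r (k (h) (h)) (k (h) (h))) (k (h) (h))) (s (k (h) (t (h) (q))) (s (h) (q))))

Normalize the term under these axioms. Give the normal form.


1. (t (p (r (k (h) (h)) (k (h) (h))) (k (h) (h))) (s (k (h) (t (h) (q))) (s (h) (q))))  →  (t (p (r (h) (k (h) (h))) (k (h) (h))) (s (k (h) (t (h) (q))) (s (h) (q))))
2. (t (p (r (h) (k (h) (h))) (k (h) (h))) (s (k (h) (t (h) (q))) (s (h) (q))))  →  (t (p (r (h) (h)) (k (h) (h))) (s (k (h) (t (h) (q))) (s (h) (q))))
3. (t (p (r (h) (h)) (k (h) (h))) (s (k (h) (t (h) (q))) (s (h) (q))))  →  (t (p (r (h) (h)) (h)) (s (k (h) (t (h) (q))) (s (h) (q))))
4. (t (p (r (h) (h)) (h)) (s (k (h) (t (h) (q))) (s (h) (q))))  →  (t (p (r (h) (h)) (h)) (s (t (h) (q)) (s (h) (q))))

normal form = (t (p (r (h) (h)) (h)) (s (t (h) (q)) (s (h) (q))))


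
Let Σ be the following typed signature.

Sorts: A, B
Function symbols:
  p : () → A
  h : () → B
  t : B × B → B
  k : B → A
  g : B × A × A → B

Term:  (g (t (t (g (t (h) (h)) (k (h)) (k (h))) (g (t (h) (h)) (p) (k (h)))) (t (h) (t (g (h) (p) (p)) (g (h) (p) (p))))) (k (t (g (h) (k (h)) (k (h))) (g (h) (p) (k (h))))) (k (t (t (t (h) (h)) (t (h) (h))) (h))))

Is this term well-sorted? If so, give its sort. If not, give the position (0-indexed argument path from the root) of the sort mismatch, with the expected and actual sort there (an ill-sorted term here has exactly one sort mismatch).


          (h) : B
          (h) : B
        (t (h) (h)) : B
          (h) : B
        (k (h)) : A
          (h) : B
        (k (h)) : A
      (g (t (h) (h)) (k (h)) (k (h))) : B
          (h) : B
          (h) : B
        (t (h) (h)) : B
        (p) : A
          (h) : B
        (k (h)) : A
      (g (t (h) (h)) (p) (k (h))) : B
    (t (g (t (h) (h)) (k (h)) (k (h))) (g (t (h) (h)) (p) (k (h)))) : B
      (h) : B
          (h) : B
          (p) : A
          (p) : A
        (g (h) (p) (p)) : B
          (h) : B
          (p) : A
          (p) : A
        (g (h) (p) (p)) : B
      (t (g (h) (p) (p)) (g (h) (p) (p))) : B
    (t (h) (t (g (h) (p) (p)) (g (h) (p) (p)))) : B
  (t (t (g (t (h) (h)) (k (h)) (k (h))) (g (t (h) (h)) (p) (k (h)))) (t (h) (t (g (h) (p) (p)) (g (h) (p) (p))))) : B
        (h) : B
          (h) : B
        (k (h)) : A
          (h) : B
        (k (h)) : A
      (g (h) (k (h)) (k (h))) : B
        (h) : B
        (p) : A
          (h) : B
        (k (h)) : A
      (g (h) (p) (k (h))) : B
    (t (g (h) (k (h)) (k (h))) (g (h) (p) (k (h)))) : B
  (k (t (g (h) (k (h)) (k (h))) (g (h) (p) (k (h))))) : A
          (h) : B
          (h) : B
        (t (h) (h)) : B
          (h) : B
          (h) : B
        (t (h) (h)) : B
      (t (t (h) (h)) (t (h) (h))) : B
      (h) : B
    (t (t (t (h) (h)) (t (h) (h))) (h)) : B
  (k (t (t (t (h) (h)) (t (h) (h))) (h))) : A
(g (t (t (g (t (h) (h)) (k (h)) (k (h))) (g (t (h) (h)) (p) (k (h)))) (t (h) (t (g (h) (p) (p)) (g (h) (p) (p))))) (k (t (g (h) (k (h)) (k (h))) (g (h) (p) (k (h))))) (k (t (t (t (h) (h)) (t (h) (h))) (h)))) : B

well-sorted; sort = B


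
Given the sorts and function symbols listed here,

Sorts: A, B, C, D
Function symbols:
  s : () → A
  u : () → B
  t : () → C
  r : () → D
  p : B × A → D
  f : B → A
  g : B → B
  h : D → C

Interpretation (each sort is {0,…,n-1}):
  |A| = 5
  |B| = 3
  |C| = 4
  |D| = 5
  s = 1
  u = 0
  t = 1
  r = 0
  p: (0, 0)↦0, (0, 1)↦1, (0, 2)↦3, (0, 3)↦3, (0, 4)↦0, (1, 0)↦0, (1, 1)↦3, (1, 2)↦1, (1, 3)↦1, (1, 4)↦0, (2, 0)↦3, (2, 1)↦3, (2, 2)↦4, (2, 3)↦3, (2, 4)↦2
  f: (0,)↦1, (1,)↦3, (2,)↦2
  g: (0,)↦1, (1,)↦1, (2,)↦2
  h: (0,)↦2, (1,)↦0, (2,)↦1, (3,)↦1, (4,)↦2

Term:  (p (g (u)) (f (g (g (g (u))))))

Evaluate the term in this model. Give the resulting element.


  u = 0
  (g (u)) = g(0,) = 1
  u = 0
  (g (u)) = g(0,) = 1
  (g (g (u))) = g(1,) = 1
  (g (g (g (u)))) = g(1,) = 1
  (f (g (g (g (u))))) = f(1,) = 3
  (p (g (u)) (f (g (g (g (u)))))) = p(1, 3) = 1

value = 1


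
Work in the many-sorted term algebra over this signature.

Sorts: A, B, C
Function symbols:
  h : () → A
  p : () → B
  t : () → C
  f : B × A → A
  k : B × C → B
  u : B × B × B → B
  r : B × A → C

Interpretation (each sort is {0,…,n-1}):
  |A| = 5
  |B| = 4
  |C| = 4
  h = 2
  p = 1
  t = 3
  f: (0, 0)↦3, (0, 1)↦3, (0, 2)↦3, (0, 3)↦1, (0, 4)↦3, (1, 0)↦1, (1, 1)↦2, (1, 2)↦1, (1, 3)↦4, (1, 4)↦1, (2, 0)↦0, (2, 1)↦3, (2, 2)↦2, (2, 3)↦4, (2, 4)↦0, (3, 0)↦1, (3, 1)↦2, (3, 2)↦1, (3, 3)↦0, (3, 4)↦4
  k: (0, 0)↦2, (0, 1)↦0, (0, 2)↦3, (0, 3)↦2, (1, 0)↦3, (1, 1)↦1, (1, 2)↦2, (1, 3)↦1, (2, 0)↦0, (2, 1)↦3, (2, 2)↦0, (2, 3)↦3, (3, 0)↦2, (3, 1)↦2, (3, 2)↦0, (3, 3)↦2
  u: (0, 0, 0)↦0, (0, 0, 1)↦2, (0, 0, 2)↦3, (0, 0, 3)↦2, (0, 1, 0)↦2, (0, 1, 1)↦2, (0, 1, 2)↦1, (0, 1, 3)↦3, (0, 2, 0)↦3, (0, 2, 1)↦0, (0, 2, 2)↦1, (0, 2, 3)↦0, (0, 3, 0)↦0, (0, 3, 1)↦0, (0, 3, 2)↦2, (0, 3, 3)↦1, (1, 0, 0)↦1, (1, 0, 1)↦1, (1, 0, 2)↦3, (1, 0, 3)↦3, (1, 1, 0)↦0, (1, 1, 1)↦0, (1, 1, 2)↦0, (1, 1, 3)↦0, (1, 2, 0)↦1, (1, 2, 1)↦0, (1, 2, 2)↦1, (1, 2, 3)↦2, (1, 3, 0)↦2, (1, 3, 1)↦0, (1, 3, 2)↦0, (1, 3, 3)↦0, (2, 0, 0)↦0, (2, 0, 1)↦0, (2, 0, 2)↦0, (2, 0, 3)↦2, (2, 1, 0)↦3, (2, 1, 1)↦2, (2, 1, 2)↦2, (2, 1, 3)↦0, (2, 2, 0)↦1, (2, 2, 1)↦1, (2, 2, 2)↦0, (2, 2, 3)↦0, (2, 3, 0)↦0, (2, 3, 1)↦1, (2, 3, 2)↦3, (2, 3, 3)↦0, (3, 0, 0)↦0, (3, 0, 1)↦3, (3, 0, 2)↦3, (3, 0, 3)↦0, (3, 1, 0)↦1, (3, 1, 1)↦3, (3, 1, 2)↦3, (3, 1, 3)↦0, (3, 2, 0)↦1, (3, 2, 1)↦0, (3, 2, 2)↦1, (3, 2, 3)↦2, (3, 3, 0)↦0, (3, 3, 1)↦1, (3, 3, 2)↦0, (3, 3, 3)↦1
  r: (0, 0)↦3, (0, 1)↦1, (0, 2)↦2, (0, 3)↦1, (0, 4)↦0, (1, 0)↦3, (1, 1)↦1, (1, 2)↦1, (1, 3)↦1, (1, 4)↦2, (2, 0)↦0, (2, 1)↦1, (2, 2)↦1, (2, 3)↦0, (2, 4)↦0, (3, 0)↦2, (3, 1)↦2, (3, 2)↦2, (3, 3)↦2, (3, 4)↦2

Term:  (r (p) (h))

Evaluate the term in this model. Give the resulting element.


  p = 1
  h = 2
  (r (p) (h)) = r(1, 2) = 1

value = 1


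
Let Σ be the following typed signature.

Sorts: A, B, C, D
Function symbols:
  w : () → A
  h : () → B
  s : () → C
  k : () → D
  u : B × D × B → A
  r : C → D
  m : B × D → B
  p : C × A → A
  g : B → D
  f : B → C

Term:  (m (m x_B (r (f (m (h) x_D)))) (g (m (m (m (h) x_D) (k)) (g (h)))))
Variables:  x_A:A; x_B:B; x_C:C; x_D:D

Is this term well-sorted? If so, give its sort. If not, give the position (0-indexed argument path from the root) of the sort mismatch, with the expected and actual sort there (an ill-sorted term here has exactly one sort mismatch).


well-sorted; sort = B

    x_B : B
          (h) : B
          x_D : D
        (m (h) x_D) : B
      (f (m (h) x_D)) : C
    (r (f (m (h) x_D))) : D
  (m x_B (r (f (m (h) x_D)))) : B
          (h) : B
          x_D : D
        (m (h) x_D) : B
        (k) : D
      (m (m (h) x_D) (k)) : B
        (h) : B
      (g (h)) : D
    (m (m (m (h) x_D) (k)) (g (h))) : B
  (g (m (m (m (h) x_D) (k)) (g (h)))) : D
(m (m x_B (r (f (m (h) x_D)))) (g (m (m (m (h) x_D) (k)) (g (h))))) : B


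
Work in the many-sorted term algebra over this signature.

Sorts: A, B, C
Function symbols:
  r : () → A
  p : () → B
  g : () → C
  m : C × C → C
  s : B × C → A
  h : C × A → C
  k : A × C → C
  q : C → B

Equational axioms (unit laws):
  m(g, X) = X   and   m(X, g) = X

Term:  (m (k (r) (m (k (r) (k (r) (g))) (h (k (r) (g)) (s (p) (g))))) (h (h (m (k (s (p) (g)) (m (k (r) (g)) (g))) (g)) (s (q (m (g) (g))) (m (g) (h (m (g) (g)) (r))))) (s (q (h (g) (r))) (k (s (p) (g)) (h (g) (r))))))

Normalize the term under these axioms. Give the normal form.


1. (m (k (r) (m (k (r) (k (r) (g))) (h (k (r) (g)) (s (p) (g))))) (h (h (m (k (s (p) (g)) (m (k (r) (g)) (g))) (g)) (s (q (m (g) (g))) (m (g) (h (m (g) (g)) (r))))) (s (q (h (g) (r))) (k (s (p) (g)) (h (g) (r))))))  →  (m (k (r) (m (k (r) (k (r) (g))) (h (k (r) (g)) (s (p) (g))))) (h (h (k (s (p) (g)) (m (k (r) (g)) (g))) (s (q (m (g) (g))) (m (g) (h (m (g) (g)) (r))))) (s (q (h (g) (r))) (k (s (p) (g)) (h (g) (r))))))
2. (m (k (r) (m (k (r) (k (r) (g))) (h (k (r) (g)) (s (p) (g))))) (h (h (k (s (p) (g)) (m (k (r) (g)) (g))) (s (q (m (g) (g))) (m (g) (h (m (g) (g)) (r))))) (s (q (h (g) (r))) (k (s (p) (g)) (h (g) (r))))))  →  (m (k (r) (m (k (r) (k (r) (g))) (h (k (r) (g)) (s (p) (g))))) (h (h (k (s (p) (g)) (k (r) (g))) (s (q (m (g) (g))) (m (g) (h (m (g) (g)) (r))))) (s (q (h (g) (r))) (k (s (p) (g)) (h (g) (r))))))
3. (m (k (r) (m (k (r) (k (r) (g))) (h (k (r) (g)) (s (p) (g))))) (h (h (k (s (p) (g)) (k (r) (g))) (s (q (m (g) (g))) (m (g) (h (m (g) (g)) (r))))) (s (q (h (g) (r))) (k (s (p) (g)) (h (g) (r))))))  →  (m (k (r) (m (k (r) (k (r) (g))) (h (k (r) (g)) (s (p) (g))))) (h (h (k (s (p) (g)) (k (r) (g))) (s (q (g)) (m (g) (h (m (g) (g)) (r))))) (s (q (h (g) (r))) (k (s (p) (g)) (h (g) (r))))))
4. (m (k (r) (m (k (r) (k (r) (g))) (h (k (r) (g)) (s (p) (g))))) (h (h (k (s (p) (g)) (k (r) (g))) (s (q (g)) (m (g) (h (m (g) (g)) (r))))) (s (q (h (g) (r))) (k (s (p) (g)) (h (g) (r))))))  →  (m (k (r) (m (k (r) (k (r) (g))) (h (k (r) (g)) (s (p) (g))))) (h (h (k (s (p) (g)) (k (r) (g))) (s (q (g)) (h (m (g) (g)) (r)))) (s (q (h (g) (r))) (k (s (p) (g)) (h (g) (r))))))
5. (m (k (r) (m (k (r) (k (r) (g))) (h (k (r) (g)) (s (p) (g))))) (h (h (k (s (p) (g)) (k (r) (g))) (s (q (g)) (h (m (g) (g)) (r)))) (s (q (h (g) (r))) (k (s (p) (g)) (h (g) (r))))))  →  (m (k (r) (m (k (r) (k (r) (g))) (h (k (r) (g)) (s (p) (g))))) (h (h (k (s (p) (g)) (k (r) (g))) (s (q (g)) (h (g) (r)))) (s (q (h (g) (r))) (k (s (p) (g)) (h (g) (r))))))

normal form = (m (k (r) (m (k (r) (k (r) (g))) (h (k (r) (g)) (s (p) (g))))) (h (h (k (s (p) (g)) (k (r) (g))) (s (q (g)) (h (g) (r)))) (s (q (h (g) (r))) (k (s (p) (g)) (h (g) (r))))))


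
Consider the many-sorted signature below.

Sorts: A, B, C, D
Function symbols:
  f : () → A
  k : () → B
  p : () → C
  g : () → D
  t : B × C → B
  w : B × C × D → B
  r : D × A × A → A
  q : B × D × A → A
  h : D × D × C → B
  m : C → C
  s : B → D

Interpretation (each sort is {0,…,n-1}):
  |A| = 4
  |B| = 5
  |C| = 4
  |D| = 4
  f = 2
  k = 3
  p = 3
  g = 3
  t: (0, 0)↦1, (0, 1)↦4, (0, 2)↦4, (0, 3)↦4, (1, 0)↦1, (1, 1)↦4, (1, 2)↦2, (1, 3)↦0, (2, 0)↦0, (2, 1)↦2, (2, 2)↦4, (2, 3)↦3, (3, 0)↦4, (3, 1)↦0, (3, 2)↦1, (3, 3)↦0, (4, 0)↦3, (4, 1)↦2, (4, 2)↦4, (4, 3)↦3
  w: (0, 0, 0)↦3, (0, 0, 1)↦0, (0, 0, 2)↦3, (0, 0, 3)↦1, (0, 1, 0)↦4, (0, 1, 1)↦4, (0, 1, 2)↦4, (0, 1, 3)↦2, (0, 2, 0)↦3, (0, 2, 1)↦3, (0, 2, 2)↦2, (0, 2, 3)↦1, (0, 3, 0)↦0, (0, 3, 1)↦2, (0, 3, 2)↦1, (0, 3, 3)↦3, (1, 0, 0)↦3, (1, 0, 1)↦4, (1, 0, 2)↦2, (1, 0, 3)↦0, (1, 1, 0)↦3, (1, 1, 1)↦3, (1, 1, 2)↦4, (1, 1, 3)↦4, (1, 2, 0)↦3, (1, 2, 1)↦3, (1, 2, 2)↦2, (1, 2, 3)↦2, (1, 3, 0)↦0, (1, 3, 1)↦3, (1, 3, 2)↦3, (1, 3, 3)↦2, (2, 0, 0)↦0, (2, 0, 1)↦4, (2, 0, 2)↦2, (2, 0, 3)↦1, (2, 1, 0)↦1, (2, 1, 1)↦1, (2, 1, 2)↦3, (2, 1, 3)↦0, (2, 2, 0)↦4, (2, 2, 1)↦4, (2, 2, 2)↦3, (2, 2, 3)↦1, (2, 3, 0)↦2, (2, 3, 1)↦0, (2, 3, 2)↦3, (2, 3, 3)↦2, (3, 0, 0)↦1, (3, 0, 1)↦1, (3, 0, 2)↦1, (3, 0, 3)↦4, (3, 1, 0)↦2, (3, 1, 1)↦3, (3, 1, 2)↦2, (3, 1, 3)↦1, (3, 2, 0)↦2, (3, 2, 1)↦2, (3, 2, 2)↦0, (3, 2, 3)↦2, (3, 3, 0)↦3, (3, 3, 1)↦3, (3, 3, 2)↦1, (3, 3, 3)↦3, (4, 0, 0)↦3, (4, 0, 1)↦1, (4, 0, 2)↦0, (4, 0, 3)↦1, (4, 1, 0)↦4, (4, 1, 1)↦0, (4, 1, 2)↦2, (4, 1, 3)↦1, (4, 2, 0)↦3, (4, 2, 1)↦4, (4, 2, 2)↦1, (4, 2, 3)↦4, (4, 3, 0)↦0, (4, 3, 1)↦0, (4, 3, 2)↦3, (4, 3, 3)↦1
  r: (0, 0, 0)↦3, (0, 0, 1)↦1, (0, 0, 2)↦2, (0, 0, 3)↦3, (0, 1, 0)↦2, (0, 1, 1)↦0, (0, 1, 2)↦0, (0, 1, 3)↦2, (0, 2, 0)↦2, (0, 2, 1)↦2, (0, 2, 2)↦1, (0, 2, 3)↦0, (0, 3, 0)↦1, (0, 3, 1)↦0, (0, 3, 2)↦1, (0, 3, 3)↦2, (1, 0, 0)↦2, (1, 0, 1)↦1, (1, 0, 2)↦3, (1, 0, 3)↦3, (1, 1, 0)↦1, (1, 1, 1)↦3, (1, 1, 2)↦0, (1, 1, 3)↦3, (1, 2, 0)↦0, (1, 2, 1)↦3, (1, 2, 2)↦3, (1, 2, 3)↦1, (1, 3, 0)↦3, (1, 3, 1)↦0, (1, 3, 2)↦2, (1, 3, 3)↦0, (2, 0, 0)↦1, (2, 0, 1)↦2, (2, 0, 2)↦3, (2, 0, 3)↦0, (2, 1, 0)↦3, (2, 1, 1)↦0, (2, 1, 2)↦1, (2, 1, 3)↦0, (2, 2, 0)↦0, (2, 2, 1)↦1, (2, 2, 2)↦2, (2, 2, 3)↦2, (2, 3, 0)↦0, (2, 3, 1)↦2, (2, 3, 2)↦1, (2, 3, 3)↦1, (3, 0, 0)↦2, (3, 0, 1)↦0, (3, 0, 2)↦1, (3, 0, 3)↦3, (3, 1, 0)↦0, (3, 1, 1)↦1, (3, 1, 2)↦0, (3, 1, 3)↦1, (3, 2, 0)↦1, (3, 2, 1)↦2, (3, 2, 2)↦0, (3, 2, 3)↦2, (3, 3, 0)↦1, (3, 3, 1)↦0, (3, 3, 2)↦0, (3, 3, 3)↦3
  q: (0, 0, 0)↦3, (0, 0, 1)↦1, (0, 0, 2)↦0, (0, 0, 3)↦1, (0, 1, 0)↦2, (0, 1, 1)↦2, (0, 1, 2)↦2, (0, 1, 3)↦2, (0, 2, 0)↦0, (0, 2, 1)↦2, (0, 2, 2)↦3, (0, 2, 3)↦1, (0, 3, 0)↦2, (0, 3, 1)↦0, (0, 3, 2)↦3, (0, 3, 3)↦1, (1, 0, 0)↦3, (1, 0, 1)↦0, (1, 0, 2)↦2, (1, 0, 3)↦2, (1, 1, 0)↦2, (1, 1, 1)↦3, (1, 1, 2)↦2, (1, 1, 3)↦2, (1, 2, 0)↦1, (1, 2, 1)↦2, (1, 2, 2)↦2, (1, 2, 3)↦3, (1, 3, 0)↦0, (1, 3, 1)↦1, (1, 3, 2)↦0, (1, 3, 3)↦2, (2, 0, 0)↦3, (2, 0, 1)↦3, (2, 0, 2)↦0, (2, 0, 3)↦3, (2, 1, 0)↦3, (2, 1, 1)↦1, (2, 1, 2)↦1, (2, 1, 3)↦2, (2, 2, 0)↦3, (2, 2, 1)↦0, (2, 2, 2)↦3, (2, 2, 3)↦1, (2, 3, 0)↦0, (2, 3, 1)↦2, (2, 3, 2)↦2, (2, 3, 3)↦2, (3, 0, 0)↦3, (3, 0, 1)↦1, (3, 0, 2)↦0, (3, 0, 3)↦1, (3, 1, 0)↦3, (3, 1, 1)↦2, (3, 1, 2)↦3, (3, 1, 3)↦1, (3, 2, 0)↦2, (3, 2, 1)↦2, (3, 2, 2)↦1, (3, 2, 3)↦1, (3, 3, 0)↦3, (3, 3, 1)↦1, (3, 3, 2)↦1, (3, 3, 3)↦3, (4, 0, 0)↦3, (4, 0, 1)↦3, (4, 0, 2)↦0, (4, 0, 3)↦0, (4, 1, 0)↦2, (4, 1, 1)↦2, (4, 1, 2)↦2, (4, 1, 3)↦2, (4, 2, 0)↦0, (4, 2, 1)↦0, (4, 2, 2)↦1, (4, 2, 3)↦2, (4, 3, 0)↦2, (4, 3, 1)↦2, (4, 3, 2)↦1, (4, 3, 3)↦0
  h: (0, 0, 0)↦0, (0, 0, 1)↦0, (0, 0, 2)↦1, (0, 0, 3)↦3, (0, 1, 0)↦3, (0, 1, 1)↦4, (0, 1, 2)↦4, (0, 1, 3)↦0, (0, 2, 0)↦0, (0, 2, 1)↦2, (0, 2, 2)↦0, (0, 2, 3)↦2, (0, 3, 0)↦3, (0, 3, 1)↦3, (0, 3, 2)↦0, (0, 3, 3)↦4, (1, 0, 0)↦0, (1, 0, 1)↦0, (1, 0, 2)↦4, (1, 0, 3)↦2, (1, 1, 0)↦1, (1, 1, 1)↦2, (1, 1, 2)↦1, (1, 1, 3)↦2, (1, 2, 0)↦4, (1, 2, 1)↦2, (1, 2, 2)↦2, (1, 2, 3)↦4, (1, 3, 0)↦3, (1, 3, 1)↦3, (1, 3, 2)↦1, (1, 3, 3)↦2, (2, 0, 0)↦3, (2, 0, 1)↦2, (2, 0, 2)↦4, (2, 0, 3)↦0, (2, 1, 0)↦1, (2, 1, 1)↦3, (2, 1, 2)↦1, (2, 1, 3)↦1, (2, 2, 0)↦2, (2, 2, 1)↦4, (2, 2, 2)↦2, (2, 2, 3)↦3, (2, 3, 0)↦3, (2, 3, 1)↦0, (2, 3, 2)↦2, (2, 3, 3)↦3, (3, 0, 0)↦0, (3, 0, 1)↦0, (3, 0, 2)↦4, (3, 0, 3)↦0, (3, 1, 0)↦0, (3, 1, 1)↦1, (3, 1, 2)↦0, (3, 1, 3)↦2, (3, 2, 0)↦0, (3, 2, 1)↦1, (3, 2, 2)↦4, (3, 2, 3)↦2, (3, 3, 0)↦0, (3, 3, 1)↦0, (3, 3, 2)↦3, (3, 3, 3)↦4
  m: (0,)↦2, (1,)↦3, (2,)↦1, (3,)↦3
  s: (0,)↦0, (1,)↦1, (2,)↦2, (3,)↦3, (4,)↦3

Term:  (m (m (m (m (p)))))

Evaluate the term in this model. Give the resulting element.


value = 3

  p = 3
  (m (p)) = m(3,) = 3
  (m (m (p))) = m(3,) = 3
  (m (m (m (p)))) = m(3,) = 3
  (m (m (m (m (p))))) = m(3,) = 3


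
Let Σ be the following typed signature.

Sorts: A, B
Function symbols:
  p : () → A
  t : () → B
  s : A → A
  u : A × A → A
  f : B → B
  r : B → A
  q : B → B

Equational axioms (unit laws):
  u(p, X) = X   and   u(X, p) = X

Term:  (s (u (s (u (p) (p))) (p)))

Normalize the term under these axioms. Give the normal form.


normal form = (s (s (p)))

1. (s (u (s (u (p) (p))) (p)))  →  (s (s (u (p) (p))))
2. (s (s (u (p) (p))))  →  (s (s (p)))


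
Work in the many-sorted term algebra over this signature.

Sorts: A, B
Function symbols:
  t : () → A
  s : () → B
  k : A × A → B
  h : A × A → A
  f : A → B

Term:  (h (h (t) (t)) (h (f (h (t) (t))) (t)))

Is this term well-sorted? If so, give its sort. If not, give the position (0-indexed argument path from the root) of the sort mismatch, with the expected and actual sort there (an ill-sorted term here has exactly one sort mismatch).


    (t) : A
    (t) : A
  (h (t) (t)) : A
        (t) : A
        (t) : A
      (h (t) (t)) : A
    (f (h (t) (t))) : B
    (t) : A
  (h (f (h (t) (t))) (t)) : ✗ arg 0 at [1, 0] has sort B, expected A

ill-sorted at position [1, 0]: expected A, got B


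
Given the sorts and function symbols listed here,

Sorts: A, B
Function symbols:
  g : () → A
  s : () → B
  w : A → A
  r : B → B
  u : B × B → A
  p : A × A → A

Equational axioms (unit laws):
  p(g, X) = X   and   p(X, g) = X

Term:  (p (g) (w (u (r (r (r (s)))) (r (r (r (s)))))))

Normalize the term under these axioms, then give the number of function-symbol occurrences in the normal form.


size = 10

1. (p (g) (w (u (r (r (r (s)))) (r (r (r (s)))))))  →  (w (u (r (r (r (s)))) (r (r (r (s))))))
normal form: (w (u (r (r (r (s)))) (r (r (r (s))))))


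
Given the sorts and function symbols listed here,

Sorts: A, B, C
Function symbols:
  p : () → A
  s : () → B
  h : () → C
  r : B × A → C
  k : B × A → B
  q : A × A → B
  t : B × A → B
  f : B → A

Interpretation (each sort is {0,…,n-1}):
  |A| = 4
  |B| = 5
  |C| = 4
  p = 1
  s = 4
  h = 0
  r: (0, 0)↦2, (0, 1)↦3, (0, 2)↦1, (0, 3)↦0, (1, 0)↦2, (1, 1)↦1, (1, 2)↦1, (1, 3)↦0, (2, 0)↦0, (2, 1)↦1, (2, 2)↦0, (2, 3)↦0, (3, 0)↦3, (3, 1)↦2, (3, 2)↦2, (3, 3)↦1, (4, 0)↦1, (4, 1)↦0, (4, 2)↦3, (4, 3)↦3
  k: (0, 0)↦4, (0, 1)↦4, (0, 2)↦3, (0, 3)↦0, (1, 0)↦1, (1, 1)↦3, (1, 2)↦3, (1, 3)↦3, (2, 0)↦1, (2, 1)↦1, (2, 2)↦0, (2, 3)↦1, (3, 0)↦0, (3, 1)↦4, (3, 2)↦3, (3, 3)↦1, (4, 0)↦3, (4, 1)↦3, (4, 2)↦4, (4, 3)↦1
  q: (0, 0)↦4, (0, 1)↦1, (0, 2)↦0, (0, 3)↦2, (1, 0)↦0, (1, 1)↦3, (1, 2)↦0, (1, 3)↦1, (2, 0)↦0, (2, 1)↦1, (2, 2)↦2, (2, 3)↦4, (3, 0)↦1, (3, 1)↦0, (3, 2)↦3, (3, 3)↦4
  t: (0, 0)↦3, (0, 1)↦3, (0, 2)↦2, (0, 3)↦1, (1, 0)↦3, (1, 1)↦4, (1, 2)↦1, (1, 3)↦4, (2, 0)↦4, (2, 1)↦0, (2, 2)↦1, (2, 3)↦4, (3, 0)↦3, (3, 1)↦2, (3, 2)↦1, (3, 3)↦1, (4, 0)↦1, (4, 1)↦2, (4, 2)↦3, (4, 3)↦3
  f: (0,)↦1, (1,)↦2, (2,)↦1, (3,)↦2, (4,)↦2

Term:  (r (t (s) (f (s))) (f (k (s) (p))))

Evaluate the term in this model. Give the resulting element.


  s = 4
  s = 4
  (f (s)) = f(4,) = 2
  (t (s) (f (s))) = t(4, 2) = 3
  s = 4
  p = 1
  (k (s) (p)) = k(4, 1) = 3
  (f (k (s) (p))) = f(3,) = 2
  (r (t (s) (f (s))) (f (k (s) (p)))) = r(3, 2) = 2

value = 2


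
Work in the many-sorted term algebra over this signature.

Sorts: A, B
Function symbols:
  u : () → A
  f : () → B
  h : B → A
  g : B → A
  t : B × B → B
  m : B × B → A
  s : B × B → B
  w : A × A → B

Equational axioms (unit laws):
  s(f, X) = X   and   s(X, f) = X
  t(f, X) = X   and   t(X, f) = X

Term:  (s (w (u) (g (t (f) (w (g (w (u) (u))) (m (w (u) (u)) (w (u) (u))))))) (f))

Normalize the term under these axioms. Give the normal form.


normal form = (w (u) (g (w (g (w (u) (u))) (m (w (u) (u)) (w (u) (u))))))

1. (s (w (u) (g (t (f) (w (g (w (u) (u))) (m (w (u) (u)) (w (u) (u))))))) (f))  →  (w (u) (g (t (f) (w (g (w (u) (u))) (m (w (u) (u)) (w (u) (u)))))))
2. (w (u) (g (t (f) (w (g (w (u) (u))) (m (w (u) (u)) (w (u) (u)))))))  →  (w (u) (g (w (g (w (u) (u))) (m (w (u) (u)) (w (u) (u))))))


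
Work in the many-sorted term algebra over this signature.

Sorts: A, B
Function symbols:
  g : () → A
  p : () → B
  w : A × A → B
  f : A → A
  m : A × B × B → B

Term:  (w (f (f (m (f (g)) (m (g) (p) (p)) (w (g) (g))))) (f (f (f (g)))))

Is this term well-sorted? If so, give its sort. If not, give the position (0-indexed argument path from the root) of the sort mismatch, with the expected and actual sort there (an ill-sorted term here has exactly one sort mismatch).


          (g) : A
        (f (g)) : A
          (g) : A
          (p) : B
          (p) : B
        (m (g) (p) (p)) : B
          (g) : A
          (g) : A
        (w (g) (g)) : B
      (m (f (g)) (m (g) (p) (p)) (w (g) (g))) : B
    (f (m (f (g)) (m (g) (p) (p)) (w (g) (g)))) : ✗ arg 0 at [0, 0, 0] has sort B, expected A
        (g) : A
      (f (g)) : A
    (f (f (g))) : A
  (f (f (f (g)))) : A

ill-sorted at position [0, 0, 0]: expected A, got B


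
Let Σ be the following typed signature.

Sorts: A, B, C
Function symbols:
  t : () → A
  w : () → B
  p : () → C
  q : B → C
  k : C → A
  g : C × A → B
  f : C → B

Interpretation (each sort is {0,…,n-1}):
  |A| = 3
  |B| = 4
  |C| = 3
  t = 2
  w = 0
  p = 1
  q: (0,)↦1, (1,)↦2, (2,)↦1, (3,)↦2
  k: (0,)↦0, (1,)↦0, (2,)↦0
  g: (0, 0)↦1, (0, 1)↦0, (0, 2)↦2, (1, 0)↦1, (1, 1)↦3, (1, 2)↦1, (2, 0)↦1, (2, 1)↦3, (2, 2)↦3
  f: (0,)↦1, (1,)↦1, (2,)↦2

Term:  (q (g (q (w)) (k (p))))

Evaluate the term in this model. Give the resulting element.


  w = 0
  (q (w)) = q(0,) = 1
  p = 1
  (k (p)) = k(1,) = 0
  (g (q (w)) (k (p))) = g(1, 0) = 1
  (q (g (q (w)) (k (p)))) = q(1,) = 2

value = 2


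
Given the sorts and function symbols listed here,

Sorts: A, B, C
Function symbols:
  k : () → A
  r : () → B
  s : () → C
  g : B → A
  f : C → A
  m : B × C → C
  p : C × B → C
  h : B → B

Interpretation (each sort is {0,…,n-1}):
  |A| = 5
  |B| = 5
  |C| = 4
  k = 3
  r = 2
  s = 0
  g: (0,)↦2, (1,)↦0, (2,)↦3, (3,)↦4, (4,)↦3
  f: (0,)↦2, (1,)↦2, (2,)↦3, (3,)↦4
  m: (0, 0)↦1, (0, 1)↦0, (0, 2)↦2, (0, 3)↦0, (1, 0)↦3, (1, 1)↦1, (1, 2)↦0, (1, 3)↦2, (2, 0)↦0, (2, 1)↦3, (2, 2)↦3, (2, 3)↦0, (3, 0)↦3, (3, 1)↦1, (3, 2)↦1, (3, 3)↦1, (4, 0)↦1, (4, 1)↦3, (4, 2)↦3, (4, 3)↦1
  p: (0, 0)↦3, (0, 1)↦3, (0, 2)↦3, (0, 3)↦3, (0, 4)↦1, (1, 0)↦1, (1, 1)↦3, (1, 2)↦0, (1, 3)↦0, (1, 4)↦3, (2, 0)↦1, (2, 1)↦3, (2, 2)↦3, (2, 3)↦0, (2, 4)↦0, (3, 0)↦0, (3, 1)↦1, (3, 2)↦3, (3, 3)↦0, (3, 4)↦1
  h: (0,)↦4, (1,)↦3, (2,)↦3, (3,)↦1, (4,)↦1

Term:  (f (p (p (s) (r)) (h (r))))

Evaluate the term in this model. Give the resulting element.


  s = 0
  r = 2
  (p (s) (r)) = p(0, 2) = 3
  r = 2
  (h (r)) = h(2,) = 3
  (p (p (s) (r)) (h (r))) = p(3, 3) = 0
  (f (p (p (s) (r)) (h (r)))) = f(0,) = 2

value = 2


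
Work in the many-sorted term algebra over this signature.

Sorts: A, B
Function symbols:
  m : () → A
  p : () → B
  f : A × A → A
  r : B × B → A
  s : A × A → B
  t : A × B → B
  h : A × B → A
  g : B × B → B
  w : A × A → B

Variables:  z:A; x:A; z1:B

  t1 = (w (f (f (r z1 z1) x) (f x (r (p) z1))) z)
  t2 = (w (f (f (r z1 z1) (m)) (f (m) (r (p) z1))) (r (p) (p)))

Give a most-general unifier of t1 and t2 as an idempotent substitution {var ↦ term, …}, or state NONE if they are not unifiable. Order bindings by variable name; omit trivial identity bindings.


{x ↦ (m), z ↦ (r (p) (p))}


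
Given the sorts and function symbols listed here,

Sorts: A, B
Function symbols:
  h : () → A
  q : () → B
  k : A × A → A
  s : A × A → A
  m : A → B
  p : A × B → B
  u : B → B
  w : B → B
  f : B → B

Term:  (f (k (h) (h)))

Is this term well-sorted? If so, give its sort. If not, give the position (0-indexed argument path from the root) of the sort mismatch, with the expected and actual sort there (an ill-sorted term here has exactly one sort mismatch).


ill-sorted at position [0]: expected B, got A

    (h) : A
    (h) : A
  (k (h) (h)) : A
(f (k (h) (h))) : ✗ arg 0 at [0] has sort A, expected B
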